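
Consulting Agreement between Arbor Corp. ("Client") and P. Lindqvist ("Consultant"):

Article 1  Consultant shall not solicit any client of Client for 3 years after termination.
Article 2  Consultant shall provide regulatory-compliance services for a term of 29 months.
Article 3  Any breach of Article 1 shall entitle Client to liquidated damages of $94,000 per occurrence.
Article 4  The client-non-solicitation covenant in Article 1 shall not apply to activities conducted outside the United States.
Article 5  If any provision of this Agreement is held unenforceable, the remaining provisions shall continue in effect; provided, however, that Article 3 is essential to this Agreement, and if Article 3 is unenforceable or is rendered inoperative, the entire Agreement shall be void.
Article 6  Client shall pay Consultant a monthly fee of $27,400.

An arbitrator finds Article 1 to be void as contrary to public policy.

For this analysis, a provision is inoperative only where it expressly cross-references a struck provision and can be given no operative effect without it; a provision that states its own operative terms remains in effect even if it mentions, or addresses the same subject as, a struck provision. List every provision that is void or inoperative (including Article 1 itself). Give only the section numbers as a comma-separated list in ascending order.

Article 1 is struck. Article 3 does nothing except set the liquidated-damages amount by reference to Article 1; with Article 1 gone it has no independent effect and is inoperative. Article 4 operates only by reference to Article 1, so it falls with Article 1. Article 5 makes Article 3 an essential term, and Article 3 has been rendered inoperative by the cascade; under Article 5, the entire Agreement is therefore void. No provision of the Agreement survives.

1, 2, 3, 4, 5, 6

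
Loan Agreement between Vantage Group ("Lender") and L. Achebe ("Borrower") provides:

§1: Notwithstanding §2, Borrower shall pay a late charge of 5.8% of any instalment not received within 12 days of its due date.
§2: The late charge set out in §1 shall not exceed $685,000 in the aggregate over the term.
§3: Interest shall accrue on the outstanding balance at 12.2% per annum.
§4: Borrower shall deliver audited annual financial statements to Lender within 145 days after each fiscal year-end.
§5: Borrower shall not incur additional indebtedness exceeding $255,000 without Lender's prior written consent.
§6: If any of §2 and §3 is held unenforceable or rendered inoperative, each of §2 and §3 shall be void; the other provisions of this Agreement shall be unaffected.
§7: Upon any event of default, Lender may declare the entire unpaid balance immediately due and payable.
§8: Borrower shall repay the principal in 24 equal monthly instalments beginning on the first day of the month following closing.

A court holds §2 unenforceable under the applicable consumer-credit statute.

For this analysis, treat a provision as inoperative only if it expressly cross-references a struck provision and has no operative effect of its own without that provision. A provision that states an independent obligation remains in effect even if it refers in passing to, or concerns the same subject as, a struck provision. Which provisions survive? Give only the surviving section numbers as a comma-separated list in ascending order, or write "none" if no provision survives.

§2 is struck. §1 mentions §2 but its own obligation stands independently of §2, so §1 is not affected. No other provision's operative terms depend on §2. §6 declares §2 and §3 mutually dependent; since one of them has fallen, all of them are of no effect. That brings down §3 as well. The remainder continues in force under §6. §1, §4, §5, §6, §7, and §8 remain in effect.

1, 4, 5, 6, 7, 8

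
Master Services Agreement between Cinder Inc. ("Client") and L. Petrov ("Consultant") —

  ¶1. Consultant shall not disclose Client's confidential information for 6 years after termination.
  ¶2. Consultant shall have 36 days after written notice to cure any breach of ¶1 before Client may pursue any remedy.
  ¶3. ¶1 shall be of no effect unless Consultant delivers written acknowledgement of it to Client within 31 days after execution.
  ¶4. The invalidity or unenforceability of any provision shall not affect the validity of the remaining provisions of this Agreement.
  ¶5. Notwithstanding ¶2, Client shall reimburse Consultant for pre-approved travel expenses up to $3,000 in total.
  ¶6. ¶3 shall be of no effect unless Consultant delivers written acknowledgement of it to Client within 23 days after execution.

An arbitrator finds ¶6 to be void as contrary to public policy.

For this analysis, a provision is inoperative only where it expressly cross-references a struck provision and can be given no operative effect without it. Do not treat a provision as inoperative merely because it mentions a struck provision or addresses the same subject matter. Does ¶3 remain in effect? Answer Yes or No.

¶6 is struck. Nothing else in the Agreement is defined by reference to ¶6. ¶4 is a severability clause and preserves every provision that can still be given independent effect. That leaves ¶1, ¶2, ¶3, ¶4, and ¶5 in effect. ¶3 is among the surviving provisions, so the answer is yes.

Yes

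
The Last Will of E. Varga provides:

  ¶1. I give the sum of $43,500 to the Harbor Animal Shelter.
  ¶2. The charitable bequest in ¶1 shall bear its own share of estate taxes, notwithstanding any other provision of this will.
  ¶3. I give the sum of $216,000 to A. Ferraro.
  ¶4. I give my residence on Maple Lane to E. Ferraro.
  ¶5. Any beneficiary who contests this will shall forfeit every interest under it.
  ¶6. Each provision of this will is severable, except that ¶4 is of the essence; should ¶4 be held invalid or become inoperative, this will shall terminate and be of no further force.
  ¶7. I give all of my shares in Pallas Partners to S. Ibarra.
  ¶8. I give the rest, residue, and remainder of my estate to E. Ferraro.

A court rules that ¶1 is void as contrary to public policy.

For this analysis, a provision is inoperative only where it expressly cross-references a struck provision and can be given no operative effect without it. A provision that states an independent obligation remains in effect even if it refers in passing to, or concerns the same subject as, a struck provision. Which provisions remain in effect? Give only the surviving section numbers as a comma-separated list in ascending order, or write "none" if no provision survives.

¶1 is struck. The only function of ¶2 is the tax charge on ¶1, so it cannot stand once ¶1 is removed. ¶6 makes ¶4 an essential term, but ¶4 is unaffected, so the severability proviso in ¶6 preserves the remaining provisions. The provisions still in force are ¶3, ¶4, ¶5, ¶6, ¶7, and ¶8.

3, 4, 5, 6, 7, 8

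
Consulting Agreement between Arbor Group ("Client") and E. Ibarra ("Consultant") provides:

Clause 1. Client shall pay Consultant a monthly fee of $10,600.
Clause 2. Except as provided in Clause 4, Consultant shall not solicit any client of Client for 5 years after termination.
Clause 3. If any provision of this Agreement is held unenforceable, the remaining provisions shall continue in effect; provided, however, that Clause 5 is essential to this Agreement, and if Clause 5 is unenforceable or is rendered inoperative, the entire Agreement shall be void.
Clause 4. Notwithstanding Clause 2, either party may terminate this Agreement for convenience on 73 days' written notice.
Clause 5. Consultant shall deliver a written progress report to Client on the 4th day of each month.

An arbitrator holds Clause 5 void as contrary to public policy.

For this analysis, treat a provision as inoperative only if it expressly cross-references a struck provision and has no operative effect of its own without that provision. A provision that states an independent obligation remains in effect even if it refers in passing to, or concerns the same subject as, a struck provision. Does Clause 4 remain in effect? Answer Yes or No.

Clause 5 is struck. Nothing else in the Agreement is defined by reference to Clause 5. Clause 3 makes Clause 5 an essential term, and Clause 5 is the provision held invalid; under Clause 3, the entire Agreement is therefore void. No provision of the Agreement survives. Clause 4 is among the inoperative provisions, so the answer is no.

No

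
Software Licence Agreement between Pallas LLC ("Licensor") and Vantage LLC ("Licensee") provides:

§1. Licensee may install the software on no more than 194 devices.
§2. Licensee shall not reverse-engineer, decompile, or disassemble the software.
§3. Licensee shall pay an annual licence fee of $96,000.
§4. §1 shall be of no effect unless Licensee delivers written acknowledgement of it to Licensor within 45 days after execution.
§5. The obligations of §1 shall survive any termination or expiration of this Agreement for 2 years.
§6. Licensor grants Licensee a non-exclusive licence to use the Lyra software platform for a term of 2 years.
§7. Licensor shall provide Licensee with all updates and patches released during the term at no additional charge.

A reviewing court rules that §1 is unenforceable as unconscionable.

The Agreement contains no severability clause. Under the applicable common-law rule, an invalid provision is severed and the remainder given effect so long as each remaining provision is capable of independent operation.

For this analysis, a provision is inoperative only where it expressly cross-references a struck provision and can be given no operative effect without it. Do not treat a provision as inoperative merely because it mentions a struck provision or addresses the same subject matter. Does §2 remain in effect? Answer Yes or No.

Yes

§1 is struck. §4 operates only by reference to §1, so it falls with §1. The only function of §5 is the survival period for §1, so it cannot stand once §1 is removed. With no severability clause, the stated default rule severs what cannot stand and enforces each remaining provision that can operate on its own. That leaves §2, §3, §6, and §7 in effect. §2 is among the surviving provisions, so the answer is yes.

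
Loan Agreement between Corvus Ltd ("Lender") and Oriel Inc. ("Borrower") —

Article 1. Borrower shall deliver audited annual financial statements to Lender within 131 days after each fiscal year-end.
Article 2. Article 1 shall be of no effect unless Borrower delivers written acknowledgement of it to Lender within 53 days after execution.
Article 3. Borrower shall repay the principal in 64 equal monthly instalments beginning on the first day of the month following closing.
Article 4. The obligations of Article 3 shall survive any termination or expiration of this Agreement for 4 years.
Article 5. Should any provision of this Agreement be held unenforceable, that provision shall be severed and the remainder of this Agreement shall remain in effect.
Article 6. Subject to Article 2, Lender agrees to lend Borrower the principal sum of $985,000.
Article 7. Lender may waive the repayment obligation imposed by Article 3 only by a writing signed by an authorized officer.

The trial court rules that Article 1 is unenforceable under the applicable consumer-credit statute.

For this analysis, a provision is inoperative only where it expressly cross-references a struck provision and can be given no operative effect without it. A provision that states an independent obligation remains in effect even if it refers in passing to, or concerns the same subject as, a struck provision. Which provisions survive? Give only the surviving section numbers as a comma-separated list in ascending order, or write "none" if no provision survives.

Article 1 is struck. Article 2 has no operative effect of its own apart from Article 1 and is therefore inoperative. Article 6 mentions Article 2 but its own obligation stands independently of Article 2, so Article 6 is not affected. Under the severability clause in Article 5, the remaining provisions continue in force. The provisions still in force are Article 3, Article 4, Article 5, Article 6, and Article 7.

3, 4, 5, 6, 7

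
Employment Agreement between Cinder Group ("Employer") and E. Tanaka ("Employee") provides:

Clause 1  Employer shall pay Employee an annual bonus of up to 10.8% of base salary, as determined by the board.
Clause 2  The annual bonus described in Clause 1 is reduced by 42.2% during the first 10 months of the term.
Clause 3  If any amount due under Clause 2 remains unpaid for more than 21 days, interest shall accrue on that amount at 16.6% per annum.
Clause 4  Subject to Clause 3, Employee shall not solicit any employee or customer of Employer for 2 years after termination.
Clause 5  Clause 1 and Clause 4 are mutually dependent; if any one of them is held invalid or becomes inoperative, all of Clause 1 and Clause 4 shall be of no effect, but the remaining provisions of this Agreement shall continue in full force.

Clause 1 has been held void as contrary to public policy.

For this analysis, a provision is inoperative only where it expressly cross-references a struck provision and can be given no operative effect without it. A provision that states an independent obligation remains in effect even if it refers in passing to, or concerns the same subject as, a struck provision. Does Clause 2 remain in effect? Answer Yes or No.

Clause 1 is struck. The whole of Clause 2 is the introductory reduction to the annual bonus, defined by reference to Clause 1, so Clause 2 cannot stand once Clause 1 is removed. The whole of Clause 3 is the default interest on the introductory reduction to the annual bonus, defined by reference to Clause 2, so Clause 3 cannot stand once Clause 2 is removed. Clause 5 declares Clause 1 and Clause 4 mutually dependent; since one of them has fallen, all of them are of no effect. That brings down Clause 4 as well. The remainder continues in force under Clause 5. Only Clause 5 remains in effect. Clause 2 is among the inoperative provisions, so the answer is no.

No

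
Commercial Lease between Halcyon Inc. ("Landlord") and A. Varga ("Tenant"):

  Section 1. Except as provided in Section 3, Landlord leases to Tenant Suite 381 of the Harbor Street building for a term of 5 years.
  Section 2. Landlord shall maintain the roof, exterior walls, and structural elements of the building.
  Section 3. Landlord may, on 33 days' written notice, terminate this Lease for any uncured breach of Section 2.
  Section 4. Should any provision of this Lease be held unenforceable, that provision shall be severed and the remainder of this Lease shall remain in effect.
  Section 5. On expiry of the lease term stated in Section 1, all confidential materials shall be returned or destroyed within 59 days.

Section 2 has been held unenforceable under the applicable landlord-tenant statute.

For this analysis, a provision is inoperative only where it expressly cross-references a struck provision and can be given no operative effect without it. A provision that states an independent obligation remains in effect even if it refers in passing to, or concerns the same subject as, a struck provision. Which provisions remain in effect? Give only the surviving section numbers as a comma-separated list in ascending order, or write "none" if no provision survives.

1, 4, 5

Section 2 is struck. Section 3 merely fixes the termination right for breach of Section 2; with Section 2 gone it has nothing to operate on and falls away. Section 1 mentions Section 3 but its own obligation stands independently of Section 3, so Section 1 is not affected. Under the severability clause in Section 4, the remaining provisions continue in force. That leaves Section 1, Section 4, and Section 5 in effect.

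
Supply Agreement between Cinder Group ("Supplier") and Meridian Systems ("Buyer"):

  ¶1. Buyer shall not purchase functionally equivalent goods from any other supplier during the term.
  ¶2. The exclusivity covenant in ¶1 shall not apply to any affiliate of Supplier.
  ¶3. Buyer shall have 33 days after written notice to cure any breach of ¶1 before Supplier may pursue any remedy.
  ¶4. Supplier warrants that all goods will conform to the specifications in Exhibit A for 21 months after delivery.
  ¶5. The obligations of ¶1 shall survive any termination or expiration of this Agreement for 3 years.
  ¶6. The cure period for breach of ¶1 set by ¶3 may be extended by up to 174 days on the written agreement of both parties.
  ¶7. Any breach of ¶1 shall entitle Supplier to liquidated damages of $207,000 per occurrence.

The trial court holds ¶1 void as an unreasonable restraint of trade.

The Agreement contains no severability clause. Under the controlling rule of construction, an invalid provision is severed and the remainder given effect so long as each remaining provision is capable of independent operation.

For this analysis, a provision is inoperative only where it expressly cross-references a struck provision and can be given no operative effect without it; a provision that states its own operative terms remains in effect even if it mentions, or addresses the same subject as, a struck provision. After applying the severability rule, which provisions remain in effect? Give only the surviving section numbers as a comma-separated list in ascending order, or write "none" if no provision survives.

¶1 is struck. The whole of ¶2 is the carve-out from the exclusivity covenant, defined by reference to ¶1, so ¶2 cannot stand once ¶1 is removed. ¶3 merely fixes the cure period for breach of ¶1; with ¶1 gone it has nothing to operate on and falls away. ¶5 has no operative effect of its own apart from ¶1 and is therefore inoperative. The whole of ¶7 is the liquidated-damages amount, defined by reference to ¶1, so ¶7 cannot stand once ¶1 is removed. ¶6 operates only by reference to ¶3, so it falls with ¶3. Under the stated default rule, only provisions that cannot operate independently fall away; the rest are enforced. Only ¶4 remains in effect.

4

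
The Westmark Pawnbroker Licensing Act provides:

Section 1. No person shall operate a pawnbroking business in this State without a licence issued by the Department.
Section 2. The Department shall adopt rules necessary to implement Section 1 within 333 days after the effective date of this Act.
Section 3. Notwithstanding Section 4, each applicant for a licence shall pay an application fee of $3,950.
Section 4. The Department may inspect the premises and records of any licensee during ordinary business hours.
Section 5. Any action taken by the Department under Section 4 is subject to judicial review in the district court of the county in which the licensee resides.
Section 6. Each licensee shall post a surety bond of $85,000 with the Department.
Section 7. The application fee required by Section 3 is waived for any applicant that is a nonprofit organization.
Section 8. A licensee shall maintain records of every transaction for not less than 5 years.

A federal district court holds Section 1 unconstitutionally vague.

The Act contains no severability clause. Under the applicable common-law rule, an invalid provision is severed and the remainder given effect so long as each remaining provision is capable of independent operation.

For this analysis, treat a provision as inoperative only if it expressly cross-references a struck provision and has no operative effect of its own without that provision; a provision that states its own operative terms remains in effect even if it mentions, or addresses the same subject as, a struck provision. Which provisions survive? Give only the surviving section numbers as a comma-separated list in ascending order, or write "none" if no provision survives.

Section 1 is struck. Section 2 has no operative effect of its own apart from Section 1 and is therefore inoperative. Under the stated default rule, only provisions that cannot operate independently fall away; the rest are enforced. The provisions still in force are Section 3, Section 4, Section 5, Section 6, Section 7, and Section 8.

3, 4, 5, 6, 7, 8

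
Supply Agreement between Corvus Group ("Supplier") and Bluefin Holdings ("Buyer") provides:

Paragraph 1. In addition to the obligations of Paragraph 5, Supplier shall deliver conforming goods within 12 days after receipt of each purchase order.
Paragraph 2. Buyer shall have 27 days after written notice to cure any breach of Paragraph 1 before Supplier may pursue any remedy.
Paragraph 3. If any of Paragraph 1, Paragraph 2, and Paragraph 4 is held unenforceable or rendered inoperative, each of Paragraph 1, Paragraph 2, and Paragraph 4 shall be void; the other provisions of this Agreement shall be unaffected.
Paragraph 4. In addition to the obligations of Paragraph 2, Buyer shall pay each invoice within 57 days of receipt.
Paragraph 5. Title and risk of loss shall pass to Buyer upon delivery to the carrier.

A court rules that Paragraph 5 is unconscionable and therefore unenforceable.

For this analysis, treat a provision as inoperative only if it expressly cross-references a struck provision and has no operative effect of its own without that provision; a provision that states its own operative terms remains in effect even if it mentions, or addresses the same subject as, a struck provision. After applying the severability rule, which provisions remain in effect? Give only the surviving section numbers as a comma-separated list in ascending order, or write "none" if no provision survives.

Paragraph 5 is struck. Although Paragraph 1 refers to Paragraph 5, its operative terms do not depend on Paragraph 5, so it remains in effect. Nothing else in the Agreement is defined by reference to Paragraph 5. Paragraph 3 ties Paragraph 1, Paragraph 2, and Paragraph 4 together, but none of those is affected here; the remaining provisions continue in force under Paragraph 3. That leaves Paragraph 1, Paragraph 2, Paragraph 3, and Paragraph 4 in effect.

1, 2, 3, 4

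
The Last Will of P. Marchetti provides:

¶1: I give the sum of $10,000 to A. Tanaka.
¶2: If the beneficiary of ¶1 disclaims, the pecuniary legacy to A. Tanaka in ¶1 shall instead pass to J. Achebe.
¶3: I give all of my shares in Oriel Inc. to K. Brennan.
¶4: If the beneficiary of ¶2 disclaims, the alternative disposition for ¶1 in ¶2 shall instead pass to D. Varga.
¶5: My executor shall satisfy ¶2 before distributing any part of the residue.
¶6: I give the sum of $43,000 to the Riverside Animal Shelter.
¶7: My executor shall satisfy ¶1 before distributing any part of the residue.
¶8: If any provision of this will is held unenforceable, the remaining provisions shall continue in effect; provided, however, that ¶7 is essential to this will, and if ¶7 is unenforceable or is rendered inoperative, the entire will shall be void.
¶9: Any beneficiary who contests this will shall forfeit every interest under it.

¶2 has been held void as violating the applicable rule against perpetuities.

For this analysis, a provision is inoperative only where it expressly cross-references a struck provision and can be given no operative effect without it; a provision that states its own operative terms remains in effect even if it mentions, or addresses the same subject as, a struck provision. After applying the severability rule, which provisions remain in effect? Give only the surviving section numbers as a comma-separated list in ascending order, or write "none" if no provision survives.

¶2 is struck. The only function of ¶4 is the alternative disposition for ¶2, so it cannot stand once ¶2 is removed. ¶5 merely fixes the priority direction for ¶2; with ¶2 gone it has nothing to operate on and falls away. ¶8 makes ¶7 an essential term, but ¶7 is unaffected, so the severability proviso in ¶8 preserves the remaining provisions. The provisions still in force are ¶1, ¶3, ¶6, ¶7, ¶8, and ¶9.

1, 3, 6, 7, 8, 9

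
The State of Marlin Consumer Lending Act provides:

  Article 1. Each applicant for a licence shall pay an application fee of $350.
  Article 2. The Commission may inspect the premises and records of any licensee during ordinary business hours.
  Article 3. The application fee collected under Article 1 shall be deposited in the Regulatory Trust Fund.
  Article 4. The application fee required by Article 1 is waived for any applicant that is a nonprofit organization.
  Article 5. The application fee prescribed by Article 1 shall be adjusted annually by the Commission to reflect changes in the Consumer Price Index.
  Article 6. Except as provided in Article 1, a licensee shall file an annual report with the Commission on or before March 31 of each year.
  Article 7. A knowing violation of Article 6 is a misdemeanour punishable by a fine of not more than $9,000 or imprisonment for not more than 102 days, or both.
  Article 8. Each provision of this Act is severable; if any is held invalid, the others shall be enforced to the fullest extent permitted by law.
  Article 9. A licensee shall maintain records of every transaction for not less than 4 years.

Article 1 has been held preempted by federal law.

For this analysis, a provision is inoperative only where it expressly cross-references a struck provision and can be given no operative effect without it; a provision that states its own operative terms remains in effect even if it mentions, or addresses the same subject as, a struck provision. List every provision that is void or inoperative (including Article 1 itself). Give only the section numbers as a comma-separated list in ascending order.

1, 3, 4, 5

Article 1 is struck. Article 3 operates only by reference to Article 1, so it falls with Article 1. The whole of Article 4 is the nonprofit waiver of the application fee, defined by reference to Article 1, so Article 4 cannot stand once Article 1 is removed. Article 5 has no operative effect of its own apart from Article 1 and is therefore inoperative. Although Article 6 refers to Article 1, its operative terms do not depend on Article 1, so it remains in effect. Article 8 is a severability clause and preserves every provision that can still be given independent effect. Article 2, Article 6, Article 7, Article 8, and Article 9 remain in effect.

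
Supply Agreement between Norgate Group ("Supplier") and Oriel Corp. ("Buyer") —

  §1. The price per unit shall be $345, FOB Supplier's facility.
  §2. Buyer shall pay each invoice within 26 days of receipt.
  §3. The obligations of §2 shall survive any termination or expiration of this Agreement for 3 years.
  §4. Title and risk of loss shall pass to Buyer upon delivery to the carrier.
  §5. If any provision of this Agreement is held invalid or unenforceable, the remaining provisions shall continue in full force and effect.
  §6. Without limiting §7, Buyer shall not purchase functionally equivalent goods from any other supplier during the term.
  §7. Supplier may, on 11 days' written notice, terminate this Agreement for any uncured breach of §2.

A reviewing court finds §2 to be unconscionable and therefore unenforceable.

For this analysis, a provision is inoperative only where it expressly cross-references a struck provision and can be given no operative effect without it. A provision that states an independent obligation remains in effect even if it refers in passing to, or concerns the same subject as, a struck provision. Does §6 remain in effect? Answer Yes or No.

§2 is struck. The only function of §3 is the survival period for §2, so it cannot stand once §2 is removed. §7 operates only by reference to §2, so it falls with §2. §6 mentions §7 but its own obligation stands independently of §7, so §6 is not affected. §5 is a severability clause and preserves every provision that can still be given independent effect. The provisions still in force are §1, §4, §5, and §6. §6 is among the surviving provisions, so the answer is yes.

Yes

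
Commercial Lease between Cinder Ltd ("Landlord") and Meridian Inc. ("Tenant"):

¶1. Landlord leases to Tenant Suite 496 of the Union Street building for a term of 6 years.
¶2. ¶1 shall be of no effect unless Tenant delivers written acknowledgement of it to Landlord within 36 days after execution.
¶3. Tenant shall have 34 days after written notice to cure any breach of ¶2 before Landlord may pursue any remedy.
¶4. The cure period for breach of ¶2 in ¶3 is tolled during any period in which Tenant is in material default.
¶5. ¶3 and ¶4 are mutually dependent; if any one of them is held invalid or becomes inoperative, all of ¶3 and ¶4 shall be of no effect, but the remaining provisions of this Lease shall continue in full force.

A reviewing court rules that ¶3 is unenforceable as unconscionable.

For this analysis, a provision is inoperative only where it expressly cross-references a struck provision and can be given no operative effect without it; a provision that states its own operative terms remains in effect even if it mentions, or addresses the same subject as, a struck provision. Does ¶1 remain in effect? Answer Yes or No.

¶3 is struck. ¶4 operates only by reference to ¶3, so it falls with ¶3. ¶5 declares ¶3 and ¶4 mutually dependent; since one of them has fallen, all of them are of no effect. The remainder continues in force under ¶5. ¶1, ¶2, and ¶5 remain in effect. ¶1 is among the surviving provisions, so the answer is yes.

Yes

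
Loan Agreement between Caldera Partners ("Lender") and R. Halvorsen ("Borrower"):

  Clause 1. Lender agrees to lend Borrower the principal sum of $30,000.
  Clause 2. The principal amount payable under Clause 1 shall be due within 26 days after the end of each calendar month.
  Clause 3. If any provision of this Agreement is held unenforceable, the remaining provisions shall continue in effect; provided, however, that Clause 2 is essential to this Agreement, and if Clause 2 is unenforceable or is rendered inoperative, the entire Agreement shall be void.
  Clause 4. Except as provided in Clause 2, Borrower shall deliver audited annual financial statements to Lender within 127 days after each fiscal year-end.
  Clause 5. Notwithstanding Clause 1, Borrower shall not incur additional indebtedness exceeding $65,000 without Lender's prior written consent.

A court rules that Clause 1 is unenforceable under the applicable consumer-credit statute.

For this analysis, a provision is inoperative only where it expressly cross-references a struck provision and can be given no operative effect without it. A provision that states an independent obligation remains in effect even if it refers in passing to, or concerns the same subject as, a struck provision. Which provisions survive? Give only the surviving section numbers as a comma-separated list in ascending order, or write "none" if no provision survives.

Clause 1 is struck. Clause 2 has no operative effect of its own apart from Clause 1 and is therefore inoperative. Clause 3 makes Clause 2 an essential term, and Clause 2 has been rendered inoperative by the cascade; under Clause 3, the entire Agreement is therefore void. No provision of the Agreement survives.

none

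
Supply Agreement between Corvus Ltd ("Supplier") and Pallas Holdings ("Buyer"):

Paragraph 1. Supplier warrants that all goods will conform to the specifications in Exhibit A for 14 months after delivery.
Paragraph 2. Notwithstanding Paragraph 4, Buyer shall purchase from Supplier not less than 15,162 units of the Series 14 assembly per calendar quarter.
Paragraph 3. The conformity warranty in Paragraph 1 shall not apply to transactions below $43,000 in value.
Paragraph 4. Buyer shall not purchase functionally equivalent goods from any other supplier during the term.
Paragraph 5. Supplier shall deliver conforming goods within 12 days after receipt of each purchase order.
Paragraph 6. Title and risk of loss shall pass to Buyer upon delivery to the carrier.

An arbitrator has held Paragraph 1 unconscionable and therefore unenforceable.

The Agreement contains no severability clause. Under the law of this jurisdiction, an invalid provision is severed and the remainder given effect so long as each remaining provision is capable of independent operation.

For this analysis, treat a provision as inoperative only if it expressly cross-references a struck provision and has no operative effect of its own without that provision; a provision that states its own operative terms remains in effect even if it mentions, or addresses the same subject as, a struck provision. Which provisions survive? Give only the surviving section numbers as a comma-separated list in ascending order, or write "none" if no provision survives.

Paragraph 1 is struck. Paragraph 3 does nothing except set the carve-out from the conformity warranty by reference to Paragraph 1; with Paragraph 1 gone it has no independent effect and is inoperative. Under the stated default rule, only provisions that cannot operate independently fall away; the rest are enforced. That leaves Paragraph 2, Paragraph 4, Paragraph 5, and Paragraph 6 in effect.

2, 4, 5, 6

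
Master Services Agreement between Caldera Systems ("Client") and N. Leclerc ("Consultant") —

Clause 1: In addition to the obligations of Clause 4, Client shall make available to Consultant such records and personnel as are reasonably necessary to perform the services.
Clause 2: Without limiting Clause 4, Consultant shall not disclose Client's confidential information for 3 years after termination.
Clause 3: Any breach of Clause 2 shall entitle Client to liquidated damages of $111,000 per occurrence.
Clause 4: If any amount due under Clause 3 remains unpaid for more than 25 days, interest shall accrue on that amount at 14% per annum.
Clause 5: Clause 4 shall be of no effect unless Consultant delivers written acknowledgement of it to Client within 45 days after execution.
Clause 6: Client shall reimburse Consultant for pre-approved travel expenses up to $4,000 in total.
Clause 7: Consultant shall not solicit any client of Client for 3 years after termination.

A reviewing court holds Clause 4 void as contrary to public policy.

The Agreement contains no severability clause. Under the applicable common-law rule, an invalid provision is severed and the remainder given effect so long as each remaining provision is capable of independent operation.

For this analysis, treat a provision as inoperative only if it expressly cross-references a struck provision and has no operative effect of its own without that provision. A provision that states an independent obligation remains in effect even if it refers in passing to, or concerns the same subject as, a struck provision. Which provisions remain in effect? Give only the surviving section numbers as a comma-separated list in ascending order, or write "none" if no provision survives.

Clause 4 is struck. Clause 5 merely fixes the acknowledgement condition for Clause 4; with Clause 4 gone it has nothing to operate on and falls away. Although Clause 1 refers to Clause 4, its operative terms do not depend on Clause 4, so it remains in effect. Although Clause 2 refers to Clause 4, its operative terms do not depend on Clause 4, so it remains in effect. Under the stated default rule, only provisions that cannot operate independently fall away; the rest are enforced. That leaves Clause 1, Clause 2, Clause 3, Clause 6, and Clause 7 in effect.

1, 2, 3, 6, 7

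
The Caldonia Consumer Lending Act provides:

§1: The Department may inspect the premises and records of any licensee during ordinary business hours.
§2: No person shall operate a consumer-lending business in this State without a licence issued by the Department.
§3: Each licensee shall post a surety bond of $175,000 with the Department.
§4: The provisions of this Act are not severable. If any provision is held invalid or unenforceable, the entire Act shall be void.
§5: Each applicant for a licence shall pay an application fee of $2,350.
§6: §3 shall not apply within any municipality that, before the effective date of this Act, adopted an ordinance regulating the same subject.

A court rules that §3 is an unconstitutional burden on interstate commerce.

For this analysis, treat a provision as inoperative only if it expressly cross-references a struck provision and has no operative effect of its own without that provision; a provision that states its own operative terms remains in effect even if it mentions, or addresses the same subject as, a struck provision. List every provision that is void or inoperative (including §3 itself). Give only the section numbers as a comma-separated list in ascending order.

1, 2, 3, 4, 5, 6

§3 is struck. §6 merely fixes the local-preemption carve-out from §3; with §3 gone it has nothing to operate on and falls away. §4 provides that the Act is not severable, so the invalidity of any one provision voids the entire Act. No provision of the Act survives.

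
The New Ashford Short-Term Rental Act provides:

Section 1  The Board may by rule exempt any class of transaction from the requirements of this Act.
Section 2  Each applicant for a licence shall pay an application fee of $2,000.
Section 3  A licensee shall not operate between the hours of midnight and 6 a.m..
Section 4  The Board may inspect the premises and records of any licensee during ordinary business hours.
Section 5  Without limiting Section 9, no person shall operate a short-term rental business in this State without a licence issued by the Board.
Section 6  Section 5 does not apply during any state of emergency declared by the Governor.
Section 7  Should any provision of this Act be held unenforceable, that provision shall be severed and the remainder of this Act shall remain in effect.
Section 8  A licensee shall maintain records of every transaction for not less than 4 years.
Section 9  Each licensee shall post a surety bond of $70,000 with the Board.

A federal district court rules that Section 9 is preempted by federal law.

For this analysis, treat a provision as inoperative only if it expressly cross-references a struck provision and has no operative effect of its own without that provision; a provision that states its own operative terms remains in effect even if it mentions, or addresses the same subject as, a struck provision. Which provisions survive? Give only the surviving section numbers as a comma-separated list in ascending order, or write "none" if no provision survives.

1, 2, 3, 4, 5, 6, 7, 8

Section 9 is struck. Although Section 5 refers to Section 9, its operative terms do not depend on Section 9, so it remains in effect. No other provision's operative terms depend on Section 9. Section 7 is a severability clause and preserves every provision that can still be given independent effect. Section 1, Section 2, Section 3, Section 4, Section 5, Section 6, Section 7, and Section 8 remain in effect.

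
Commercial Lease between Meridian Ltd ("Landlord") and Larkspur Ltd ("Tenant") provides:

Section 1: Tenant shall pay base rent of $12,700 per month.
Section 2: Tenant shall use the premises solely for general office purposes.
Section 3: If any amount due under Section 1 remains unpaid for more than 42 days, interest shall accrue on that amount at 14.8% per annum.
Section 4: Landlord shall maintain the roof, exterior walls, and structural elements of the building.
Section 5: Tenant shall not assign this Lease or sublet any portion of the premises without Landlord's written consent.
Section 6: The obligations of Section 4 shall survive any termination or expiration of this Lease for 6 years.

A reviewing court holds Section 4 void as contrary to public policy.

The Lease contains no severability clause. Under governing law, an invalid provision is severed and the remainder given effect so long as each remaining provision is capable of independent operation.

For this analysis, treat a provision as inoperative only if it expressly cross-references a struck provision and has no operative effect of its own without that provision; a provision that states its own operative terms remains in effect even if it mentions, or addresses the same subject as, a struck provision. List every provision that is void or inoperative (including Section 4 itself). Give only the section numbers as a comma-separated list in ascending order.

4, 6

Section 4 is struck. Section 6 merely fixes the survival period for Section 4; with Section 4 gone it has nothing to operate on and falls away. Under the stated default rule, only provisions that cannot operate independently fall away; the rest are enforced. The provisions still in force are Section 1, Section 2, Section 3, and Section 5.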